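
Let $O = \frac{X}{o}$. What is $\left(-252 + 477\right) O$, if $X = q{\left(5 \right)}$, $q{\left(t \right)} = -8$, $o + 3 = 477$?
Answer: $- \frac{300}{79} \approx -3.7975$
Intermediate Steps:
$o = 474$ ($o = -3 + 477 = 474$)
$X = -8$
$O = - \frac{4}{237}$ ($O = - \frac{8}{474} = \left(-8\right) \frac{1}{474} = - \frac{4}{237} \approx -0.016878$)
$\left(-252 + 477\right) O = \left(-252 + 477\right) \left(- \frac{4}{237}\right) = 225 \left(- \frac{4}{237}\right) = - \frac{300}{79}$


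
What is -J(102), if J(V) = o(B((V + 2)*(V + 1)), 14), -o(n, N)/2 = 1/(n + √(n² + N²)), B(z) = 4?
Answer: -2/49 + √53/49 ≈ 0.10776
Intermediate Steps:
o(n, N) = -2/(n + √(N² + n²)) (o(n, N) = -2/(n + √(n² + N²)) = -2/(n + √(N² + n²)))
J(V) = -2/(4 + 2*√53) (J(V) = -2/(4 + √(14² + 4²)) = -2/(4 + √(196 + 16)) = -2/(4 + √212) = -2/(4 + 2*√53))
-J(102) = -(2/49 - √53/49) = -2/49 + √53/49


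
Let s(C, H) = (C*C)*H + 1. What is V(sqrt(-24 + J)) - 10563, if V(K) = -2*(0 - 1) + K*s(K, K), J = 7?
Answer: -10272 + I*sqrt(17) ≈ -10272.0 + 4.1231*I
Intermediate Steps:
s(C, H) = 1 + H*C**2 (s(C, H) = C**2*H + 1 = H*C**2 + 1 = 1 + H*C**2)
V(K) = 2 + K*(1 + K**3) (V(K) = -2*(0 - 1) + K*(1 + K*K**2) = -2*(-1) + K*(1 + K**3) = 2 + K*(1 + K**3))
V(sqrt(-24 + J)) - 10563 = (2 + sqrt(-24 + 7) + (sqrt(-24 + 7))**4) - 10563 = (2 + sqrt(-17) + (sqrt(-17))**4) - 10563 = (2 + I*sqrt(17) + (I*sqrt(17))**4) - 10563 = (2 + I*sqrt(17) + 289) - 10563 = (291 + I*sqrt(17)) - 10563 = -10272 + I*sqrt(17)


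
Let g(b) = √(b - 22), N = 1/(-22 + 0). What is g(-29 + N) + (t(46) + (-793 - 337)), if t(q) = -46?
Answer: -1176 + I*√24706/22 ≈ -1176.0 + 7.1446*I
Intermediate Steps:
N = -1/22 (N = 1/(-22) = -1/22 ≈ -0.045455)
g(b) = √(-22 + b)
g(-29 + N) + (t(46) + (-793 - 337)) = √(-22 + (-29 - 1/22)) + (-46 + (-793 - 337)) = √(-22 - 639/22) + (-46 - 1130) = √(-1123/22) - 1176 = I*√24706/22 - 1176 = -1176 + I*√24706/22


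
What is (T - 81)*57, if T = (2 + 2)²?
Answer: -3705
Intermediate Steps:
T = 16 (T = 4² = 16)
(T - 81)*57 = (16 - 81)*57 = -65*57 = -3705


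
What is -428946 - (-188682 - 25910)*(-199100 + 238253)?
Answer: 8401491630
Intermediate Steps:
-428946 - (-188682 - 25910)*(-199100 + 238253) = -428946 - (-214592)*39153 = -428946 - 1*(-8401920576) = -428946 + 8401920576 = 8401491630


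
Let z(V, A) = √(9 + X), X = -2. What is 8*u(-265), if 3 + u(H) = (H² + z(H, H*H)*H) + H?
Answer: 559656 - 2120*√7 ≈ 5.5405e+5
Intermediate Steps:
z(V, A) = √7 (z(V, A) = √(9 - 2) = √7)
u(H) = -3 + H + H² + H*√7 (u(H) = -3 + ((H² + √7*H) + H) = -3 + ((H² + H*√7) + H) = -3 + (H + H² + H*√7) = -3 + H + H² + H*√7)
8*u(-265) = 8*(-3 - 265 + (-265)² - 265*√7) = 8*(-3 - 265 + 70225 - 265*√7) = 8*(69957 - 265*√7) = 559656 - 2120*√7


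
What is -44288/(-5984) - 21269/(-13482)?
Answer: 22636391/2521134 ≈ 8.9787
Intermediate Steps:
-44288/(-5984) - 21269/(-13482) = -44288*(-1/5984) - 21269*(-1/13482) = 1384/187 + 21269/13482 = 22636391/2521134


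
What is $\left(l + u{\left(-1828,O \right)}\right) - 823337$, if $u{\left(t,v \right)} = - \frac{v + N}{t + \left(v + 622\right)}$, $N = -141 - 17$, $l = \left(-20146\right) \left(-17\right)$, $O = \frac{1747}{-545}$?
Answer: $- \frac{316891707392}{659017} \approx -4.8086 \cdot 10^{5}$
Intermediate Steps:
$O = - \frac{1747}{545}$ ($O = 1747 \left(- \frac{1}{545}\right) = - \frac{1747}{545} \approx -3.2055$)
$l = 342482$
$N = -158$ ($N = -141 - 17 = -158$)
$u{\left(t,v \right)} = - \frac{-158 + v}{622 + t + v}$ ($u{\left(t,v \right)} = - \frac{v - 158}{t + \left(v + 622\right)} = - \frac{-158 + v}{t + \left(622 + v\right)} = - \frac{-158 + v}{622 + t + v}$)
$\left(l + u{\left(-1828,O \right)}\right) - 823337 = \left(342482 + \frac{158 - - \frac{1747}{545}}{622 - 1828 - \frac{1747}{545}}\right) - 823337 = \left(342482 + \frac{158 + \frac{1747}{545}}{- \frac{659017}{545}}\right) - 823337 = \left(342482 - \frac{87857}{659017}\right) - 823337 = \frac{225701372337}{659017} - 823337 = - \frac{316891707392}{659017}$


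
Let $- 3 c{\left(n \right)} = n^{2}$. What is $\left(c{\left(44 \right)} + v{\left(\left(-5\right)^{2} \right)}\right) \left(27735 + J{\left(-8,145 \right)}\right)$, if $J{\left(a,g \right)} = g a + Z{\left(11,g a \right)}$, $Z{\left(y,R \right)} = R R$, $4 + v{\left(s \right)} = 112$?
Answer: $- \frac{2211946100}{3} \approx -7.3731 \cdot 10^{8}$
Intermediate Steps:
$v{\left(s \right)} = 108$ ($v{\left(s \right)} = -4 + 112 = 108$)
$Z{\left(y,R \right)} = R^{2}$
$c{\left(n \right)} = - \frac{n^{2}}{3}$
$J{\left(a,g \right)} = a g + a^{2} g^{2}$ ($J{\left(a,g \right)} = g a + \left(g a\right)^{2} = a g + \left(a g\right)^{2} = a g + a^{2} g^{2}$)
$\left(c{\left(44 \right)} + v{\left(\left(-5\right)^{2} \right)}\right) \left(27735 + J{\left(-8,145 \right)}\right) = \left(- \frac{44^{2}}{3} + 108\right) \left(27735 - 1160 \left(1 - 1160\right)\right) = \left(\left(- \frac{1}{3}\right) 1936 + 108\right) \left(27735 - 1160 \left(1 - 1160\right)\right) = \left(- \frac{1936}{3} + 108\right) \left(27735 - 1160 \left(-1159\right)\right) = - \frac{1612 \left(27735 + 1344440\right)}{3} = \left(- \frac{1612}{3}\right) 1372175 = - \frac{2211946100}{3}$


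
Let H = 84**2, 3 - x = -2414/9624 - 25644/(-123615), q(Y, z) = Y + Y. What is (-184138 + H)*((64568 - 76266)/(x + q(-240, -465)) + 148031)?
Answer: -826479724401602009474/31523407987 ≈ -2.6218e+10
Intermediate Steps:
q(Y, z) = 2*Y
x = 201145613/66092820 (x = 3 - (-2414/9624 - 25644/(-123615)) = 3 - (-2414*1/9624 - 25644*(-1/123615)) = 3 - (-1207/4812 + 8548/41205) = 3 - 1*(-2867153/66092820) = 3 + 2867153/66092820 = 201145613/66092820 ≈ 3.0434)
H = 7056
(-184138 + H)*((64568 - 76266)/(x + q(-240, -465)) + 148031) = (-184138 + 7056)*((64568 - 76266)/(201145613/66092820 + 2*(-240)) + 148031) = -177082*(-11698/(201145613/66092820 - 480) + 148031) = -177082*(-11698/(-31523407987/66092820) + 148031) = -177082*(-11698*(-66092820/31523407987) + 148031) = -177082*(773153808360/31523407987 + 148031) = -177082*4667214761531957/31523407987 = -826479724401602009474/31523407987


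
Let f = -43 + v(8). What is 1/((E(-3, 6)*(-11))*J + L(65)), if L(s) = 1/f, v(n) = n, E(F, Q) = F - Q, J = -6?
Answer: -35/20791 ≈ -0.0016834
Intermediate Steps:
f = -35 (f = -43 + 8 = -35)
L(s) = -1/35 (L(s) = 1/(-35) = -1/35)
1/((E(-3, 6)*(-11))*J + L(65)) = 1/(((-3 - 1*6)*(-11))*(-6) - 1/35) = 1/(((-3 - 6)*(-11))*(-6) - 1/35) = 1/(-9*(-11)*(-6) - 1/35) = 1/(99*(-6) - 1/35) = 1/(-594 - 1/35) = 1/(-20791/35) = -35/20791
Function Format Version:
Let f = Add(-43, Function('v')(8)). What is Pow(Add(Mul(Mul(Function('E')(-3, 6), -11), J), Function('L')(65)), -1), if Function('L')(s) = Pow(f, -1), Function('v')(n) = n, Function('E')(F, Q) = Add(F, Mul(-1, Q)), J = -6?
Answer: Rational(-35, 20791) ≈ -0.0016834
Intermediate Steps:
f = -35 (f = Add(-43, 8) = -35)
Function('L')(s) = Rational(-1, 35) (Function('L')(s) = Pow(-35, -1) = Rational(-1, 35))
Pow(Add(Mul(Mul(Function('E')(-3, 6), -11), J), Function('L')(65)), -1) = Pow(Add(Mul(Mul(Add(-3, Mul(-1, 6)), -11), -6), Rational(-1, 35)), -1) = Pow(Add(Mul(Mul(Add(-3, -6), -11), -6), Rational(-1, 35)), -1) = Pow(Add(Mul(Mul(-9, -11), -6), Rational(-1, 35)), -1) = Pow(Add(Mul(99, -6), Rational(-1, 35)), -1) = Pow(Add(-594, Rational(-1, 35)), -1) = Pow(Rational(-20791, 35), -1) = Rational(-35, 20791)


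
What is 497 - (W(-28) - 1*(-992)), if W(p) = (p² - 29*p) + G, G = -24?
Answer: -2067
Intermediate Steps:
W(p) = -24 + p² - 29*p (W(p) = (p² - 29*p) - 24 = -24 + p² - 29*p)
497 - (W(-28) - 1*(-992)) = 497 - ((-24 + (-28)² - 29*(-28)) - 1*(-992)) = 497 - ((-24 + 784 + 812) + 992) = 497 - (1572 + 992) = 497 - 1*2564 = 497 - 2564 = -2067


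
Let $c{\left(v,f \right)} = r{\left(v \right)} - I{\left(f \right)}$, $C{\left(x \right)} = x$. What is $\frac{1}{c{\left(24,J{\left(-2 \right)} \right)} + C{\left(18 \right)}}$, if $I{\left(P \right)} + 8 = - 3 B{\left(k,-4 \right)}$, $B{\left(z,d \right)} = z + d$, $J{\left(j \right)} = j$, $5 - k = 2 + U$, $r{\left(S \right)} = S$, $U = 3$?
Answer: $\frac{1}{38} \approx 0.026316$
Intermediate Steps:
$k = 0$ ($k = 5 - \left(2 + 3\right) = 5 - 5 = 0$)
$B{\left(z,d \right)} = d + z$
$I{\left(P \right)} = 4$ ($I{\left(P \right)} = -8 - 3 \left(-4 + 0\right) = -8 - -12 = -8 + 12 = 4$)
$c{\left(v,f \right)} = -4 + v$ ($c{\left(v,f \right)} = v - 4 = -4 + v$)
$\frac{1}{c{\left(24,J{\left(-2 \right)} \right)} + C{\left(18 \right)}} = \frac{1}{\left(-4 + 24\right) + 18} = \frac{1}{20 + 18} = \frac{1}{38}$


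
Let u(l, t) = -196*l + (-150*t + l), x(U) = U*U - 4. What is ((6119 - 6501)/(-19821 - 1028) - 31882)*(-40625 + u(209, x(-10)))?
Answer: 63665678220080/20849 ≈ 3.0537e+9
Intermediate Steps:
x(U) = -4 + U² (x(U) = U² - 4 = -4 + U²)
u(l, t) = -195*l - 150*t (u(l, t) = -196*l + (l - 150*t) = -195*l - 150*t)
((6119 - 6501)/(-19821 - 1028) - 31882)*(-40625 + u(209, x(-10))) = ((6119 - 6501)/(-19821 - 1028) - 31882)*(-40625 + (-195*209 - 150*(-4 + (-10)²))) = (-382/(-20849) - 31882)*(-40625 + (-40755 - 150*(-4 + 100))) = (-382*(-1/20849) - 31882)*(-40625 + (-40755 - 150*96)) = (382/20849 - 31882)*(-40625 + (-40755 - 14400)) = -664707436*(-40625 - 55155)/20849 = -664707436/20849*(-95780) = 63665678220080/20849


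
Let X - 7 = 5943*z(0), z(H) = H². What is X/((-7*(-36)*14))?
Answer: 1/504 ≈ 0.0019841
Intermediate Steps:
X = 7 (X = 7 + 5943*0² = 7 + 5943*0 = 7 + 0 = 7)
X/((-7*(-36)*14)) = 7/((-7*(-36)*14)) = 7/((252*14)) = 7/3528 = 7*(1/3528) = 1/504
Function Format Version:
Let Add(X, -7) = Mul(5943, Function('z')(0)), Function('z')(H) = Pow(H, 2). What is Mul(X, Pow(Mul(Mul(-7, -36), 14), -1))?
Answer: Rational(1, 504) ≈ 0.0019841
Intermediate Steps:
X = 7 (X = Add(7, Mul(5943, Pow(0, 2))) = Add(7, Mul(5943, 0)) = Add(7, 0) = 7)
Mul(X, Pow(Mul(Mul(-7, -36), 14), -1)) = Mul(7, Pow(Mul(Mul(-7, -36), 14), -1)) = Mul(7, Pow(Mul(252, 14), -1)) = Mul(7, Pow(3528, -1)) = Mul(7, Rational(1, 3528)) = Rational(1, 504)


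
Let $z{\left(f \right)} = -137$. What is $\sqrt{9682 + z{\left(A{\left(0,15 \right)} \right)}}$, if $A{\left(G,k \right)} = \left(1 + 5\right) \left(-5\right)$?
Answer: $\sqrt{9545} \approx 97.698$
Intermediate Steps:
$A{\left(G,k \right)} = -30$ ($A{\left(G,k \right)} = 6 \left(-5\right) = -30$)
$\sqrt{9682 + z{\left(A{\left(0,15 \right)} \right)}} = \sqrt{9682 - 137} = \sqrt{9545}$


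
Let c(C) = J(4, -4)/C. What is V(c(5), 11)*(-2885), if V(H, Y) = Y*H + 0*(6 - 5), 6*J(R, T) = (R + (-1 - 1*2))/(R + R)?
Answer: -6347/48 ≈ -132.23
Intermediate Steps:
J(R, T) = (-3 + R)/(12*R) (J(R, T) = ((R + (-1 - 1*2))/(R + R))/6 = ((R + (-1 - 2))/((2*R)))/6 = ((R - 3)*(1/(2*R)))/6 = ((-3 + R)*(1/(2*R)))/6 = ((-3 + R)/(2*R))/6 = (-3 + R)/(12*R))
c(C) = 1/(48*C) (c(C) = ((1/12)*(-3 + 4)/4)/C = ((1/12)*(¼)*1)/C = 1/(48*C))
V(H, Y) = H*Y (V(H, Y) = H*Y + 0*1 = H*Y + 0 = H*Y)
V(c(5), 11)*(-2885) = (((1/48)/5)*11)*(-2885) = (((1/48)*(⅕))*11)*(-2885) = ((1/240)*11)*(-2885) = (11/240)*(-2885) = -6347/48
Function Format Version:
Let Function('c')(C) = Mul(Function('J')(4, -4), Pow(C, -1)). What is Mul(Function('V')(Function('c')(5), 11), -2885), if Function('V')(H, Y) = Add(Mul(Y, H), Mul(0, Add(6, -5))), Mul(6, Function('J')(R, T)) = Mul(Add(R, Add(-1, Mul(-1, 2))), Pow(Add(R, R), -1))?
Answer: Rational(-6347, 48) ≈ -132.23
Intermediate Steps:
Function('J')(R, T) = Mul(Rational(1, 12), Pow(R, -1), Add(-3, R)) (Function('J')(R, T) = Mul(Rational(1, 6), Mul(Add(R, Add(-1, Mul(-1, 2))), Pow(Add(R, R), -1))) = Mul(Rational(1, 6), Mul(Add(R, Add(-1, -2)), Pow(Mul(2, R), -1))) = Mul(Rational(1, 6), Mul(Add(R, -3), Mul(Rational(1, 2), Pow(R, -1)))) = Mul(Rational(1, 6), Mul(Add(-3, R), Mul(Rational(1, 2), Pow(R, -1)))) = Mul(Rational(1, 6), Mul(Rational(1, 2), Pow(R, -1), Add(-3, R))) = Mul(Rational(1, 12), Pow(R, -1), Add(-3, R)))
Function('c')(C) = Mul(Rational(1, 48), Pow(C, -1)) (Function('c')(C) = Mul(Mul(Rational(1, 12), Pow(4, -1), Add(-3, 4)), Pow(C, -1)) = Mul(Mul(Rational(1, 12), Rational(1, 4), 1), Pow(C, -1)) = Mul(Rational(1, 48), Pow(C, -1)))
Function('V')(H, Y) = Mul(H, Y) (Function('V')(H, Y) = Add(Mul(H, Y), Mul(0, 1)) = Add(Mul(H, Y), 0) = Mul(H, Y))
Mul(Function('V')(Function('c')(5), 11), -2885) = Mul(Mul(Mul(Rational(1, 48), Pow(5, -1)), 11), -2885) = Mul(Mul(Mul(Rational(1, 48), Rational(1, 5)), 11), -2885) = Mul(Mul(Rational(1, 240), 11), -2885) = Mul(Rational(11, 240), -2885) = Rational(-6347, 48)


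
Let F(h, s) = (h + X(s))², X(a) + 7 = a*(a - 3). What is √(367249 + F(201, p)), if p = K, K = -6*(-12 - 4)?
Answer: √83578133 ≈ 9142.1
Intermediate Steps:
K = 96 (K = -6*(-16) = 96)
p = 96
X(a) = -7 + a*(-3 + a) (X(a) = -7 + a*(a - 3) = -7 + a*(-3 + a))
F(h, s) = (-7 + h + s² - 3*s)² (F(h, s) = (h + (-7 + s² - 3*s))² = (-7 + h + s² - 3*s)²)
√(367249 + F(201, p)) = √(367249 + (-7 + 201 + 96² - 3*96)²) = √(367249 + (-7 + 201 + 9216 - 288)²) = √(367249 + 9122²) = √(367249 + 83210884) = √83578133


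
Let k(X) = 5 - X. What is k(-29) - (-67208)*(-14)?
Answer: -940878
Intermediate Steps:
k(-29) - (-67208)*(-14) = (5 - 1*(-29)) - (-67208)*(-14) = (5 + 29) - 1084*868 = 34 - 940912 = -940878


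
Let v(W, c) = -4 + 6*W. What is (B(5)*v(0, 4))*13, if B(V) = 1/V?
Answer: -52/5 ≈ -10.400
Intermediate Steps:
B(V) = 1/V
(B(5)*v(0, 4))*13 = ((-4 + 6*0)/5)*13 = ((-4 + 0)/5)*13 = ((⅕)*(-4))*13 = -⅘*13 = -52/5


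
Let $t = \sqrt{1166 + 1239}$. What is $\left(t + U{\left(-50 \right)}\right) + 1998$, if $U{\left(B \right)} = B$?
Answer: $1948 + \sqrt{2405} \approx 1997.0$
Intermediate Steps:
$t = \sqrt{2405} \approx 49.041$
$\left(t + U{\left(-50 \right)}\right) + 1998 = \left(\sqrt{2405} - 50\right) + 1998 = \left(-50 + \sqrt{2405}\right) + 1998 = 1948 + \sqrt{2405}$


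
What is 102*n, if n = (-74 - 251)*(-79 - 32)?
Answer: 3679650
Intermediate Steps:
n = 36075 (n = -325*(-111) = 36075)
102*n = 102*36075 = 3679650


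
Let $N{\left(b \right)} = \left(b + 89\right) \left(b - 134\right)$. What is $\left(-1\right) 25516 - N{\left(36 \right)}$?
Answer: $-13266$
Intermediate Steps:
$N{\left(b \right)} = \left(-134 + b\right) \left(89 + b\right)$ ($N{\left(b \right)} = \left(89 + b\right) \left(-134 + b\right) = \left(-134 + b\right) \left(89 + b\right)$)
$\left(-1\right) 25516 - N{\left(36 \right)} = \left(-1\right) 25516 - \left(-11926 + 36^{2} - 1620\right) = -25516 - \left(-11926 + 1296 - 1620\right) = -25516 - -12250 = -25516 + 12250 = -13266$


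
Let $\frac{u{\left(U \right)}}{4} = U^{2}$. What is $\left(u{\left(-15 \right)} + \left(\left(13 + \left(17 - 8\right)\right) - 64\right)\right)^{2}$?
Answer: $736164$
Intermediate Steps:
$u{\left(U \right)} = 4 U^{2}$
$\left(u{\left(-15 \right)} + \left(\left(13 + \left(17 - 8\right)\right) - 64\right)\right)^{2} = \left(4 \left(-15\right)^{2} + \left(\left(13 + \left(17 - 8\right)\right) - 64\right)\right)^{2} = \left(4 \cdot 225 + \left(\left(13 + \left(17 - 8\right)\right) - 64\right)\right)^{2} = \left(900 + \left(\left(13 + 9\right) - 64\right)\right)^{2} = \left(900 + \left(22 - 64\right)\right)^{2} = \left(900 - 42\right)^{2} = 858^{2} = 736164$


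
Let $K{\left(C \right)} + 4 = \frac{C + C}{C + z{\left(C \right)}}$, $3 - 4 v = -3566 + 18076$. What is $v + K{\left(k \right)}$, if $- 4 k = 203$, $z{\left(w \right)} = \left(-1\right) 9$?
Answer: $- \frac{3469373}{956} \approx -3629.1$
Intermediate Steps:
$z{\left(w \right)} = -9$
$k = - \frac{203}{4}$ ($k = \left(- \frac{1}{4}\right) 203 = - \frac{203}{4} \approx -50.75$)
$v = - \frac{14507}{4}$ ($v = \frac{3}{4} - \frac{-3566 + 18076}{4} = \frac{3}{4} - \frac{7255}{2} = - \frac{14507}{4} \approx -3626.8$)
$K{\left(C \right)} = -4 + \frac{2 C}{-9 + C}$ ($K{\left(C \right)} = -4 + \frac{C + C}{C - 9} = -4 + \frac{2 C}{-9 + C}$)
$v + K{\left(k \right)} = - \frac{14507}{4} + \frac{2 \left(18 - - \frac{203}{4}\right)}{-9 - \frac{203}{4}} = - \frac{14507}{4} + \frac{2 \left(18 + \frac{203}{4}\right)}{- \frac{239}{4}} = - \frac{14507}{4} + 2 \left(- \frac{4}{239}\right) \frac{275}{4} = - \frac{14507}{4} - \frac{550}{239} = - \frac{3469373}{956}$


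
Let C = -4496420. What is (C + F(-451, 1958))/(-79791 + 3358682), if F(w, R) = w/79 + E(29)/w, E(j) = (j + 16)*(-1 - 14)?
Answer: -160203098256/116823607439 ≈ -1.3713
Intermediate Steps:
E(j) = -240 - 15*j (E(j) = (16 + j)*(-15) = -240 - 15*j)
F(w, R) = -675/w + w/79 (F(w, R) = w/79 + (-240 - 15*29)/w = w*(1/79) + (-240 - 435)/w = w/79 - 675/w = -675/w + w/79)
(C + F(-451, 1958))/(-79791 + 3358682) = (-4496420 + (-675/(-451) + (1/79)*(-451)))/(-79791 + 3358682) = (-4496420 + (-675*(-1/451) - 451/79))/3278891 = (-4496420 + (675/451 - 451/79))*(1/3278891) = (-4496420 - 150076/35629)*(1/3278891) = -160203098256/35629*1/3278891 = -160203098256/116823607439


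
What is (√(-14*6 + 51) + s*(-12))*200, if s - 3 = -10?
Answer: 16800 + 200*I*√33 ≈ 16800.0 + 1148.9*I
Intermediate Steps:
s = -7 (s = 3 - 10 = -7)
(√(-14*6 + 51) + s*(-12))*200 = (√(-14*6 + 51) - 7*(-12))*200 = (√(-84 + 51) + 84)*200 = (√(-33) + 84)*200 = (I*√33 + 84)*200 = (84 + I*√33)*200 = 16800 + 200*I*√33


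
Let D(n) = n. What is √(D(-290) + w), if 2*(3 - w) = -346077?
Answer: √691006/2 ≈ 415.63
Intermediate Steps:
w = 346083/2 (w = 3 - ½*(-346077) = 3 + 346077/2 = 346083/2 ≈ 1.7304e+5)
√(D(-290) + w) = √(-290 + 346083/2) = √(345503/2) = √691006/2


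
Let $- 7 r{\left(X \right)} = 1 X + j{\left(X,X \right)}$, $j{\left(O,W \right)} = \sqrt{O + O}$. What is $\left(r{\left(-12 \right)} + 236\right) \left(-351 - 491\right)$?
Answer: $- \frac{1401088}{7} + \frac{1684 i \sqrt{6}}{7} \approx -2.0016 \cdot 10^{5} + 589.28 i$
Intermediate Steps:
$j{\left(O,W \right)} = \sqrt{2} \sqrt{O}$ ($j{\left(O,W \right)} = \sqrt{2 O} = \sqrt{2} \sqrt{O}$)
$r{\left(X \right)} = - \frac{X}{7} - \frac{\sqrt{2} \sqrt{X}}{7}$ ($r{\left(X \right)} = - \frac{1 X + \sqrt{2} \sqrt{X}}{7} = - \frac{X + \sqrt{2} \sqrt{X}}{7} = - \frac{X}{7} - \frac{\sqrt{2} \sqrt{X}}{7}$)
$\left(r{\left(-12 \right)} + 236\right) \left(-351 - 491\right) = \left(\left(\left(- \frac{1}{7}\right) \left(-12\right) - \frac{\sqrt{2} \sqrt{-12}}{7}\right) + 236\right) \left(-351 - 491\right) = \left(\left(\frac{12}{7} - \frac{\sqrt{2} \cdot 2 i \sqrt{3}}{7}\right) + 236\right) \left(-842\right) = \left(\left(\frac{12}{7} - \frac{2 i \sqrt{6}}{7}\right) + 236\right) \left(-842\right) = \left(\frac{1664}{7} - \frac{2 i \sqrt{6}}{7}\right) \left(-842\right) = - \frac{1401088}{7} + \frac{1684 i \sqrt{6}}{7}$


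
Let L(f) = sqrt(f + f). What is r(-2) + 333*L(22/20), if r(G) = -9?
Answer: -9 + 333*sqrt(55)/5 ≈ 484.92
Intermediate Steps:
L(f) = sqrt(2)*sqrt(f) (L(f) = sqrt(2*f) = sqrt(2)*sqrt(f))
r(-2) + 333*L(22/20) = -9 + 333*(sqrt(2)*sqrt(22/20)) = -9 + 333*(sqrt(2)*sqrt(22*(1/20))) = -9 + 333*(sqrt(2)*sqrt(11/10)) = -9 + 333*(sqrt(2)*(sqrt(110)/10)) = -9 + 333*(sqrt(55)/5) = -9 + 333*sqrt(55)/5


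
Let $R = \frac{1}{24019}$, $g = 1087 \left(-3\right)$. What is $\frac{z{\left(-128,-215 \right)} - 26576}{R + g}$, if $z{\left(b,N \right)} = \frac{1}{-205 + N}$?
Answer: $\frac{268098180499}{32896902360} \approx 8.1496$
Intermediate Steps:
$g = -3261$
$R = \frac{1}{24019} \approx 4.1634 \cdot 10^{-5}$
$\frac{z{\left(-128,-215 \right)} - 26576}{R + g} = \frac{\frac{1}{-205 - 215} - 26576}{\frac{1}{24019} - 3261} = \frac{\frac{1}{-420} - 26576}{- \frac{78325958}{24019}} = \left(- \frac{1}{420} - 26576\right) \left(- \frac{24019}{78325958}\right) = \left(- \frac{11161921}{420}\right) \left(- \frac{24019}{78325958}\right) = \frac{268098180499}{32896902360}$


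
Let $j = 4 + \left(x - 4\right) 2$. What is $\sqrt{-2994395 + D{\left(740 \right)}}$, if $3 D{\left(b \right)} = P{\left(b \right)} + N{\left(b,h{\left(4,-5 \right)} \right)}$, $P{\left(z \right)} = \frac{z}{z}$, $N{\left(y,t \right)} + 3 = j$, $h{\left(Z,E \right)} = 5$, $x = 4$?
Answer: $\frac{i \sqrt{26949549}}{3} \approx 1730.4 i$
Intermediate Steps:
$j = 4$ ($j = 4 + \left(4 - 4\right) 2 = 4 + 0 \cdot 2 = 4 + 0 = 4$)
$N{\left(y,t \right)} = 1$ ($N{\left(y,t \right)} = -3 + 4 = 1$)
$P{\left(z \right)} = 1$
$D{\left(b \right)} = \frac{2}{3}$ ($D{\left(b \right)} = \frac{1 + 1}{3} = \frac{1}{3} \cdot 2 = \frac{2}{3}$)
$\sqrt{-2994395 + D{\left(740 \right)}} = \sqrt{-2994395 + \frac{2}{3}} = \sqrt{- \frac{8983183}{3}} = \frac{i \sqrt{26949549}}{3}$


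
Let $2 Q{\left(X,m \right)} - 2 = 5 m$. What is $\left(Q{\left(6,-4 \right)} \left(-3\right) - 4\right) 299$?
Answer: $6877$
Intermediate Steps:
$Q{\left(X,m \right)} = 1 + \frac{5 m}{2}$
$\left(Q{\left(6,-4 \right)} \left(-3\right) - 4\right) 299 = \left(\left(1 + \frac{5}{2} \left(-4\right)\right) \left(-3\right) - 4\right) 299 = \left(\left(1 - 10\right) \left(-3\right) - 4\right) 299 = \left(\left(-9\right) \left(-3\right) - 4\right) 299 = \left(27 - 4\right) 299 = 23 \cdot 299 = 6877$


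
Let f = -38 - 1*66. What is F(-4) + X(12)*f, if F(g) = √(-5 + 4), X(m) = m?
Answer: -1248 + I ≈ -1248.0 + 1.0*I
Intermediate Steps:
f = -104 (f = -38 - 66 = -104)
F(g) = I (F(g) = √(-1) = I)
F(-4) + X(12)*f = I + 12*(-104) = I - 1248 = -1248 + I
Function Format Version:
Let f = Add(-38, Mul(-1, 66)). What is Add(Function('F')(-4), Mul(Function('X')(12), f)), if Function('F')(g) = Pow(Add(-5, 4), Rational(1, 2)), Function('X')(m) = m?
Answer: Add(-1248, I) ≈ Add(-1248.0, Mul(1.0000, I))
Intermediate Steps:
f = -104 (f = Add(-38, -66) = -104)
Function('F')(g) = I (Function('F')(g) = Pow(-1, Rational(1, 2)) = I)
Add(Function('F')(-4), Mul(Function('X')(12), f)) = Add(I, Mul(12, -104)) = Add(I, -1248) = Add(-1248, I)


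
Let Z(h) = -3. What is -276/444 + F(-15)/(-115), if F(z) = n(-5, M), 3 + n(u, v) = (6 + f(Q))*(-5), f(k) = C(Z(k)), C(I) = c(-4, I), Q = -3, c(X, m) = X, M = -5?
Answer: -2164/4255 ≈ -0.50858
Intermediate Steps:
C(I) = -4
f(k) = -4
n(u, v) = -13 (n(u, v) = -3 + (6 - 4)*(-5) = -3 + 2*(-5) = -3 - 10 = -13)
F(z) = -13
-276/444 + F(-15)/(-115) = -276/444 - 13/(-115) = -276*1/444 - 13*(-1/115) = -23/37 + 13/115 = -2164/4255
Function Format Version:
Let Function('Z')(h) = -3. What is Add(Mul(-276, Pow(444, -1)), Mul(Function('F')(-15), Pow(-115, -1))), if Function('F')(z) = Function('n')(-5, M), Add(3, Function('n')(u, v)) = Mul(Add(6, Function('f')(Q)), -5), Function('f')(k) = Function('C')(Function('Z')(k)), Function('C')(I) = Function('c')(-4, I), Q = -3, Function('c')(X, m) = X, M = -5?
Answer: Rational(-2164, 4255) ≈ -0.50858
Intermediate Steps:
Function('C')(I) = -4
Function('f')(k) = -4
Function('n')(u, v) = -13 (Function('n')(u, v) = Add(-3, Mul(Add(6, -4), -5)) = Add(-3, Mul(2, -5)) = Add(-3, -10) = -13)
Function('F')(z) = -13
Add(Mul(-276, Pow(444, -1)), Mul(Function('F')(-15), Pow(-115, -1))) = Add(Mul(-276, Pow(444, -1)), Mul(-13, Pow(-115, -1))) = Add(Mul(-276, Rational(1, 444)), Mul(-13, Rational(-1, 115))) = Add(Rational(-23, 37), Rational(13, 115)) = Rational(-2164, 4255)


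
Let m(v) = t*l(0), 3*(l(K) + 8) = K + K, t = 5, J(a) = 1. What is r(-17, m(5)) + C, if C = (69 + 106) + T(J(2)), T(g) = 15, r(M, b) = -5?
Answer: 185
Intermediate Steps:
l(K) = -8 + 2*K/3 (l(K) = -8 + (K + K)/3 = -8 + (2*K)/3 = -8 + 2*K/3)
m(v) = -40 (m(v) = 5*(-8 + (⅔)*0) = 5*(-8 + 0) = 5*(-8) = -40)
C = 190 (C = (69 + 106) + 15 = 175 + 15 = 190)
r(-17, m(5)) + C = -5 + 190 = 185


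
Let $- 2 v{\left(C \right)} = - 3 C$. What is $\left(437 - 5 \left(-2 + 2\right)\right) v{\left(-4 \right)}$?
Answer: $-2622$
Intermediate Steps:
$v{\left(C \right)} = \frac{3 C}{2}$ ($v{\left(C \right)} = - \frac{\left(-3\right) C}{2} = \frac{3 C}{2}$)
$\left(437 - 5 \left(-2 + 2\right)\right) v{\left(-4 \right)} = \left(437 - 5 \left(-2 + 2\right)\right) \frac{3}{2} \left(-4\right) = \left(437 - 0\right) \left(-6\right) = \left(437 + 0\right) \left(-6\right) = 437 \left(-6\right) = -2622$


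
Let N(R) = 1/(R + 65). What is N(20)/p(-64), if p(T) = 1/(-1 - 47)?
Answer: -48/85 ≈ -0.56471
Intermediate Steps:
p(T) = -1/48 (p(T) = 1/(-48) = -1/48)
N(R) = 1/(65 + R)
N(20)/p(-64) = 1/((65 + 20)*(-1/48)) = -48/85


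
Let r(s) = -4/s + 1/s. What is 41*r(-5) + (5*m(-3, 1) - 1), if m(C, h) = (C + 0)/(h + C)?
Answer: 311/10 ≈ 31.100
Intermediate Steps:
m(C, h) = C/(C + h)
r(s) = -3/s (r(s) = -4/s + 1/s = -3/s)
41*r(-5) + (5*m(-3, 1) - 1) = 41*(-3/(-5)) + (5*(-3/(-3 + 1)) - 1) = 41*(-3*(-⅕)) + (5*(-3/(-2)) - 1) = 41*(⅗) + (5*(-3*(-½)) - 1) = 123/5 + (5*(3/2) - 1) = 123/5 + (15/2 - 1) = 123/5 + 13/2 = 311/10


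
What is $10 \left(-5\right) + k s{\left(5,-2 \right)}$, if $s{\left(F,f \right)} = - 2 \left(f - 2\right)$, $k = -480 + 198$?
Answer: $-2306$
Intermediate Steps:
$k = -282$
$s{\left(F,f \right)} = 4 - 2 f$ ($s{\left(F,f \right)} = - 2 \left(-2 + f\right) = 4 - 2 f$)
$10 \left(-5\right) + k s{\left(5,-2 \right)} = 10 \left(-5\right) - 282 \left(4 - -4\right) = -50 - 282 \left(4 + 4\right) = -50 - 2256 = -2306$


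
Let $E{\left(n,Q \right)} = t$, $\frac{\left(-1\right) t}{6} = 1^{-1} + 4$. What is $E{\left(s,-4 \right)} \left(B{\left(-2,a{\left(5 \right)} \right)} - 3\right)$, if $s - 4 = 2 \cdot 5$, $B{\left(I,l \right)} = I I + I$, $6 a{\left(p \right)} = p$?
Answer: $30$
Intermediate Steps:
$a{\left(p \right)} = \frac{p}{6}$
$B{\left(I,l \right)} = I + I^{2}$ ($B{\left(I,l \right)} = I^{2} + I = I + I^{2}$)
$s = 14$ ($s = 4 + 2 \cdot 5 = 4 + 10 = 14$)
$t = -30$ ($t = - 6 \left(1^{-1} + 4\right) = - 6 \left(1 + 4\right) = \left(-6\right) 5 = -30$)
$E{\left(n,Q \right)} = -30$
$E{\left(s,-4 \right)} \left(B{\left(-2,a{\left(5 \right)} \right)} - 3\right) = - 30 \left(- 2 \left(1 - 2\right) - 3\right) = - 30 \left(\left(-2\right) \left(-1\right) - 3\right) = - 30 \left(2 - 3\right) = \left(-30\right) \left(-1\right) = 30$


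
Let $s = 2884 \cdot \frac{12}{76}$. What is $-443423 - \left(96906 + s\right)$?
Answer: $- \frac{10274903}{19} \approx -5.4078 \cdot 10^{5}$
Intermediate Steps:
$s = \frac{8652}{19}$ ($s = 2884 \cdot 12 \cdot \frac{1}{76} = 2884 \cdot \frac{3}{19} = \frac{8652}{19} \approx 455.37$)
$-443423 - \left(96906 + s\right) = -443423 - \frac{1849866}{19} = - \frac{10274903}{19}$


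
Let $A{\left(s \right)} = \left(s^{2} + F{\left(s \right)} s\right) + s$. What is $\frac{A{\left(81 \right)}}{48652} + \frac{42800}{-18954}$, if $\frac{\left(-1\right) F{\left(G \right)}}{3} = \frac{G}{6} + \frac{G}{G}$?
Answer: $- \frac{2023197551}{922150008} \approx -2.194$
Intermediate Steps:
$F{\left(G \right)} = -3 - \frac{G}{2}$ ($F{\left(G \right)} = - 3 \left(\frac{G}{6} + \frac{G}{G}\right) = - 3 \left(G \frac{1}{6} + 1\right) = - 3 \left(\frac{G}{6} + 1\right) = - 3 \left(1 + \frac{G}{6}\right) = -3 - \frac{G}{2}$)
$A{\left(s \right)} = s + s^{2} + s \left(-3 - \frac{s}{2}\right)$ ($A{\left(s \right)} = \left(s^{2} + \left(-3 - \frac{s}{2}\right) s\right) + s = \left(s^{2} + s \left(-3 - \frac{s}{2}\right)\right) + s = s + s^{2} + s \left(-3 - \frac{s}{2}\right)$)
$\frac{A{\left(81 \right)}}{48652} + \frac{42800}{-18954} = \frac{\frac{1}{2} \cdot 81 \left(-4 + 81\right)}{48652} + \frac{42800}{-18954} = \frac{1}{2} \cdot 81 \cdot 77 \cdot \frac{1}{48652} + 42800 \left(- \frac{1}{18954}\right) = \frac{6237}{2} \cdot \frac{1}{48652} - \frac{21400}{9477} = \frac{6237}{97304} - \frac{21400}{9477} = - \frac{2023197551}{922150008}$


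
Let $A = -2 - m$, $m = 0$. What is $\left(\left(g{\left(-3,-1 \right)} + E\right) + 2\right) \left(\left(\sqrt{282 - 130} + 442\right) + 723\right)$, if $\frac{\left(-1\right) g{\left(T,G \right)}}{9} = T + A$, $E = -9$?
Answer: $44270 + 76 \sqrt{38} \approx 44739.0$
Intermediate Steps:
$A = -2$ ($A = -2 - 0 = -2 + 0 = -2$)
$g{\left(T,G \right)} = 18 - 9 T$ ($g{\left(T,G \right)} = - 9 \left(T - 2\right) = - 9 \left(-2 + T\right) = 18 - 9 T$)
$\left(\left(g{\left(-3,-1 \right)} + E\right) + 2\right) \left(\left(\sqrt{282 - 130} + 442\right) + 723\right) = \left(\left(\left(18 - -27\right) - 9\right) + 2\right) \left(\left(\sqrt{282 - 130} + 442\right) + 723\right) = \left(\left(\left(18 + 27\right) - 9\right) + 2\right) \left(\left(\sqrt{152} + 442\right) + 723\right) = \left(\left(45 - 9\right) + 2\right) \left(\left(2 \sqrt{38} + 442\right) + 723\right) = \left(36 + 2\right) \left(\left(442 + 2 \sqrt{38}\right) + 723\right) = 38 \left(1165 + 2 \sqrt{38}\right) = 44270 + 76 \sqrt{38}$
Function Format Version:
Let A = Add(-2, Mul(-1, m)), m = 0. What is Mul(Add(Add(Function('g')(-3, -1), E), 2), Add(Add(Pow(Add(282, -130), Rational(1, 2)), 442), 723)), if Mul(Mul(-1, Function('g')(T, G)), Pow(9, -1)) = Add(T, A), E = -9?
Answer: Add(44270, Mul(76, Pow(38, Rational(1, 2)))) ≈ 44739.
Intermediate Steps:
A = -2 (A = Add(-2, Mul(-1, 0)) = Add(-2, 0) = -2)
Function('g')(T, G) = Add(18, Mul(-9, T)) (Function('g')(T, G) = Mul(-9, Add(T, -2)) = Mul(-9, Add(-2, T)) = Add(18, Mul(-9, T)))
Mul(Add(Add(Function('g')(-3, -1), E), 2), Add(Add(Pow(Add(282, -130), Rational(1, 2)), 442), 723)) = Mul(Add(Add(Add(18, Mul(-9, -3)), -9), 2), Add(Add(Pow(Add(282, -130), Rational(1, 2)), 442), 723)) = Mul(Add(Add(Add(18, 27), -9), 2), Add(Add(Pow(152, Rational(1, 2)), 442), 723)) = Mul(Add(Add(45, -9), 2), Add(Add(Mul(2, Pow(38, Rational(1, 2))), 442), 723)) = Mul(Add(36, 2), Add(Add(442, Mul(2, Pow(38, Rational(1, 2)))), 723)) = Mul(38, Add(1165, Mul(2, Pow(38, Rational(1, 2))))) = Add(44270, Mul(76, Pow(38, Rational(1, 2))))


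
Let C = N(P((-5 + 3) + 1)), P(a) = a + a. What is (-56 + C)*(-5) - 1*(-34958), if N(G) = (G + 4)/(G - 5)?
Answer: 246676/7 ≈ 35239.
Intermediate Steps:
P(a) = 2*a
N(G) = (4 + G)/(-5 + G)
C = -2/7 (C = (4 + 2*((-5 + 3) + 1))/(-5 + 2*((-5 + 3) + 1)) = (4 + 2*(-2 + 1))/(-5 + 2*(-2 + 1)) = (4 + 2*(-1))/(-5 + 2*(-1)) = (4 - 2)/(-5 - 2) = 2/(-7) = -⅐*2 = -2/7 ≈ -0.28571)
(-56 + C)*(-5) - 1*(-34958) = (-56 - 2/7)*(-5) - 1*(-34958) = -394/7*(-5) + 34958 = 1970/7 + 34958 = 246676/7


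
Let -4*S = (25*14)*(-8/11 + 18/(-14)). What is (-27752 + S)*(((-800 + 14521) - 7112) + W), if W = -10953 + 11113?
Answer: -4106542461/22 ≈ -1.8666e+8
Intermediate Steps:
W = 160
S = 3875/22 (S = -25*14*(-8/11 + 18/(-14))/4 = -175*(-8*1/11 + 18*(-1/14))/2 = -175*(-8/11 - 9/7)/2 = -175*(-155)/(2*77) = -¼*(-7750/11) = 3875/22 ≈ 176.14)
(-27752 + S)*(((-800 + 14521) - 7112) + W) = (-27752 + 3875/22)*(((-800 + 14521) - 7112) + 160) = -606669*((13721 - 7112) + 160)/22 = -606669*(6609 + 160)/22 = -606669/22*6769 = -4106542461/22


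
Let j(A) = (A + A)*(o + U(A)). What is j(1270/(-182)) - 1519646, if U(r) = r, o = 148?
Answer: -12600486436/8281 ≈ -1.5216e+6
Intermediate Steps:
j(A) = 2*A*(148 + A) (j(A) = (A + A)*(148 + A) = (2*A)*(148 + A) = 2*A*(148 + A))
j(1270/(-182)) - 1519646 = 2*(1270/(-182))*(148 + 1270/(-182)) - 1519646 = 2*(1270*(-1/182))*(148 + 1270*(-1/182)) - 1519646 = 2*(-635/91)*(148 - 635/91) - 1519646 = 2*(-635/91)*(12833/91) - 1519646 = -16297910/8281 - 1519646 = -12600486436/8281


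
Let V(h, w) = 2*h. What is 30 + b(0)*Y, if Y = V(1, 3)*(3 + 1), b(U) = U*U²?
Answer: 30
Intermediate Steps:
b(U) = U³
Y = 8 (Y = (2*1)*(3 + 1) = 2*4 = 8)
30 + b(0)*Y = 30 + 0³*8 = 30 + 0*8 = 30 + 0 = 30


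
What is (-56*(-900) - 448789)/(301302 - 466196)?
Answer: 398389/164894 ≈ 2.4160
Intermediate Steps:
(-56*(-900) - 448789)/(301302 - 466196) = (50400 - 448789)/(-164894) = -398389*(-1/164894) = 398389/164894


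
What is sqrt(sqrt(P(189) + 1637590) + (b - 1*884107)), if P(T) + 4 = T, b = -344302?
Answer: sqrt(-1228409 + 15*sqrt(7279)) ≈ 1107.8*I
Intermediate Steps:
P(T) = -4 + T
sqrt(sqrt(P(189) + 1637590) + (b - 1*884107)) = sqrt(sqrt((-4 + 189) + 1637590) + (-344302 - 1*884107)) = sqrt(sqrt(185 + 1637590) + (-344302 - 884107)) = sqrt(sqrt(1637775) - 1228409) = sqrt(15*sqrt(7279) - 1228409) = sqrt(-1228409 + 15*sqrt(7279))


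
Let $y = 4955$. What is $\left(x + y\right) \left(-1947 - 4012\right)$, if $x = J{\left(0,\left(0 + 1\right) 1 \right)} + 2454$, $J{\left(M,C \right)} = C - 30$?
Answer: $-43977420$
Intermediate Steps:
$J{\left(M,C \right)} = -30 + C$
$x = 2425$ ($x = \left(-30 + \left(0 + 1\right) 1\right) + 2454 = \left(-30 + 1 \cdot 1\right) + 2454 = \left(-30 + 1\right) + 2454 = -29 + 2454 = 2425$)
$\left(x + y\right) \left(-1947 - 4012\right) = \left(2425 + 4955\right) \left(-1947 - 4012\right) = 7380 \left(-5959\right) = -43977420$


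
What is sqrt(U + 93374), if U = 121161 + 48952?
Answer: sqrt(263487) ≈ 513.31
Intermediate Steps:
U = 170113
sqrt(U + 93374) = sqrt(170113 + 93374) = sqrt(263487)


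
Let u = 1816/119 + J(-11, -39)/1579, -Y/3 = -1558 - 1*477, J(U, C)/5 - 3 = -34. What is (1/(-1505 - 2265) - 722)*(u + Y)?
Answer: -1565095148717592/354193385 ≈ -4.4188e+6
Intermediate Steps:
J(U, C) = -155 (J(U, C) = 15 + 5*(-34) = 15 - 170 = -155)
Y = 6105 (Y = -3*(-1558 - 1*477) = -3*(-1558 - 477) = -3*(-2035) = 6105)
u = 2849019/187901 (u = 1816/119 - 155/1579 = 2849019/187901 ≈ 15.162)
(1/(-1505 - 2265) - 722)*(u + Y) = (1/(-1505 - 2265) - 722)*(2849019/187901 + 6105) = (1/(-3770) - 722)*(1149984624/187901) = (-1/3770 - 722)*(1149984624/187901) = -2721941/3770*1149984624/187901 = -1565095148717592/354193385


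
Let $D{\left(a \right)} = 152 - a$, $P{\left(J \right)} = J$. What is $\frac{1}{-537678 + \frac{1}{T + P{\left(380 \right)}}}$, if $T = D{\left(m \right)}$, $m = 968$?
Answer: $- \frac{436}{234427609} \approx -1.8598 \cdot 10^{-6}$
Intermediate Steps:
$T = -816$ ($T = 152 - 968 = -816$)
$\frac{1}{-537678 + \frac{1}{T + P{\left(380 \right)}}} = \frac{1}{-537678 + \frac{1}{-816 + 380}} = \frac{1}{-537678 + \frac{1}{-436}} = \frac{1}{-537678 - \frac{1}{436}} = \frac{1}{- \frac{234427609}{436}} = - \frac{436}{234427609}$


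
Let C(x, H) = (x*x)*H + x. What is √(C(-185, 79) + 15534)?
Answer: 2*√679781 ≈ 1649.0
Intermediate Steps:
C(x, H) = x + H*x² (C(x, H) = x²*H + x = H*x² + x = x + H*x²)
√(C(-185, 79) + 15534) = √(-185*(1 + 79*(-185)) + 15534) = √(-185*(1 - 14615) + 15534) = √(-185*(-14614) + 15534) = √(2703590 + 15534) = √2719124 = 2*√679781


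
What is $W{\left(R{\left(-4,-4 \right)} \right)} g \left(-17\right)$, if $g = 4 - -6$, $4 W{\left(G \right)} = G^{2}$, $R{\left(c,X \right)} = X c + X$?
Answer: $-6120$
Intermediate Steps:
$R{\left(c,X \right)} = X + X c$
$W{\left(G \right)} = \frac{G^{2}}{4}$
$g = 10$ ($g = 4 + 6 = 10$)
$W{\left(R{\left(-4,-4 \right)} \right)} g \left(-17\right) = \frac{\left(- 4 \left(1 - 4\right)\right)^{2}}{4} \cdot 10 \left(-17\right) = \frac{\left(\left(-4\right) \left(-3\right)\right)^{2}}{4} \cdot 10 \left(-17\right) = \frac{12^{2}}{4} \cdot 10 \left(-17\right) = \frac{1}{4} \cdot 144 \cdot 10 \left(-17\right) = 36 \cdot 10 \left(-17\right) = 360 \left(-17\right) = -6120$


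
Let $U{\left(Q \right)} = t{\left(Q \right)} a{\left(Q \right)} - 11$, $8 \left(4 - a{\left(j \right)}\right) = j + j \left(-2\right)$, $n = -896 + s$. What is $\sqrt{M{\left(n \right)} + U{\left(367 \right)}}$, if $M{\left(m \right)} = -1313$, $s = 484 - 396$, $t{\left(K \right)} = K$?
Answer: $\frac{\sqrt{271682}}{4} \approx 130.31$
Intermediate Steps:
$s = 88$ ($s = 484 - 396 = 88$)
$n = -808$ ($n = -896 + 88 = -808$)
$a{\left(j \right)} = 4 + \frac{j}{8}$ ($a{\left(j \right)} = 4 - \frac{j + j \left(-2\right)}{8} = 4 - \frac{j - 2 j}{8} = 4 - \frac{\left(-1\right) j}{8} = 4 + \frac{j}{8}$)
$U{\left(Q \right)} = -11 + Q \left(4 + \frac{Q}{8}\right)$ ($U{\left(Q \right)} = Q \left(4 + \frac{Q}{8}\right) - 11 = -11 + Q \left(4 + \frac{Q}{8}\right)$)
$\sqrt{M{\left(n \right)} + U{\left(367 \right)}} = \sqrt{-1313 - \left(11 - \frac{367 \left(32 + 367\right)}{8}\right)} = \sqrt{-1313 - \left(11 - \frac{146433}{8}\right)} = \sqrt{-1313 + \left(-11 + \frac{146433}{8}\right)} = \sqrt{-1313 + \frac{146345}{8}} = \sqrt{\frac{135841}{8}} = \frac{\sqrt{271682}}{4}$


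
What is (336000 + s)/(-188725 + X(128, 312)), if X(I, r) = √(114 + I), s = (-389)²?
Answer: -91969655725/35617125383 - 5360531*√2/35617125383 ≈ -2.5824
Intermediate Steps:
s = 151321
(336000 + s)/(-188725 + X(128, 312)) = (336000 + 151321)/(-188725 + √(114 + 128)) = 487321/(-188725 + √242) = 487321/(-188725 + 11*√2)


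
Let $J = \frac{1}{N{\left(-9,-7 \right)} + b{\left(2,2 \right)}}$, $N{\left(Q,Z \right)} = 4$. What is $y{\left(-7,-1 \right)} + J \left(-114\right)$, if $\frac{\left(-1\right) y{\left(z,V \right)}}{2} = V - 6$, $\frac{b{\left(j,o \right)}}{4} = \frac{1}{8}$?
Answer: $- \frac{34}{3} \approx -11.333$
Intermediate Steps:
$b{\left(j,o \right)} = \frac{1}{2}$ ($b{\left(j,o \right)} = \frac{4}{8} = 4 \cdot \frac{1}{8} = \frac{1}{2}$)
$J = \frac{2}{9}$ ($J = \frac{1}{4 + \frac{1}{2}} = \frac{1}{\frac{9}{2}} = \frac{2}{9} \approx 0.22222$)
$y{\left(z,V \right)} = 12 - 2 V$ ($y{\left(z,V \right)} = - 2 \left(V - 6\right) = - 2 \left(-6 + V\right) = 12 - 2 V$)
$y{\left(-7,-1 \right)} + J \left(-114\right) = \left(12 - -2\right) + \frac{2}{9} \left(-114\right) = \left(12 + 2\right) - \frac{76}{3} = 14 - \frac{76}{3} = - \frac{34}{3}$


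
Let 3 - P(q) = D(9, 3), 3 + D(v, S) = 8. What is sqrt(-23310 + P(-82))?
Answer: 4*I*sqrt(1457) ≈ 152.68*I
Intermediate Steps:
D(v, S) = 5 (D(v, S) = -3 + 8 = 5)
P(q) = -2 (P(q) = 3 - 1*5 = 3 - 5 = -2)
sqrt(-23310 + P(-82)) = sqrt(-23310 - 2) = sqrt(-23312) = 4*I*sqrt(1457)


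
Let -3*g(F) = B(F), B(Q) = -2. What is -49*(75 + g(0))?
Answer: -11123/3 ≈ -3707.7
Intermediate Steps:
g(F) = ⅔ (g(F) = -⅓*(-2) = ⅔)
-49*(75 + g(0)) = -49*(75 + ⅔) = -49*227/3 = -11123/3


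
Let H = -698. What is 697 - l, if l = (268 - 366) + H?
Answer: 1493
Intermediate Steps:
l = -796 (l = (268 - 366) - 698 = -98 - 698 = -796)
697 - l = 697 - 1*(-796) = 697 + 796 = 1493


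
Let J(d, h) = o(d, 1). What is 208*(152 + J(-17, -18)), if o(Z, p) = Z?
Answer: 28080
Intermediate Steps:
J(d, h) = d
208*(152 + J(-17, -18)) = 208*(152 - 17) = 208*135 = 28080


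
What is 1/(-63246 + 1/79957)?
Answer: -79957/5056960421 ≈ -1.5811e-5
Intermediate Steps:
1/(-63246 + 1/79957) = 1/(-5056960421/79957) = -79957/5056960421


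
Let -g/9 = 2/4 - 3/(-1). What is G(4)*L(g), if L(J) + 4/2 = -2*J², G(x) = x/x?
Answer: -3973/2 ≈ -1986.5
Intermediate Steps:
G(x) = 1
g = -63/2 (g = -9*(2/4 - 3/(-1)) = -9*(2*(¼) - 3*(-1)) = -9*(½ + 3) = -9*7/2 = -63/2 ≈ -31.500)
L(J) = -2 - 2*J²
G(4)*L(g) = 1*(-2 - 2*(-63/2)²) = 1*(-2 - 2*3969/4) = 1*(-2 - 3969/2) = 1*(-3973/2) = -3973/2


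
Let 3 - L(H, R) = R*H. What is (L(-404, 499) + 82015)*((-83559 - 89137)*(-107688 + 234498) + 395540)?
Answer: -6210915233371080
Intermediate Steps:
L(H, R) = 3 - H*R (L(H, R) = 3 - R*H = 3 - H*R)
(L(-404, 499) + 82015)*((-83559 - 89137)*(-107688 + 234498) + 395540) = ((3 - 1*(-404)*499) + 82015)*((-83559 - 89137)*(-107688 + 234498) + 395540) = ((3 + 201596) + 82015)*(-172696*126810 + 395540) = (201599 + 82015)*(-21899579760 + 395540) = 283614*(-21899184220) = -6210915233371080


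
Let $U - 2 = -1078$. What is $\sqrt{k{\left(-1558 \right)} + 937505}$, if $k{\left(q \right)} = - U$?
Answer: $\sqrt{938581} \approx 968.8$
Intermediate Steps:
$U = -1076$ ($U = 2 - 1078 = -1076$)
$k{\left(q \right)} = 1076$ ($k{\left(q \right)} = \left(-1\right) \left(-1076\right) = 1076$)
$\sqrt{k{\left(-1558 \right)} + 937505} = \sqrt{1076 + 937505} = \sqrt{938581}$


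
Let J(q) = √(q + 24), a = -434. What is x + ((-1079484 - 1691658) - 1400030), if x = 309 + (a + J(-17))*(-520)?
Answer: -3945183 - 520*√7 ≈ -3.9466e+6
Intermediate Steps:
J(q) = √(24 + q)
x = 225989 - 520*√7 (x = 309 + (-434 + √(24 - 17))*(-520) = 309 + (-434 + √7)*(-520) = 309 + (225680 - 520*√7) = 225989 - 520*√7 ≈ 2.2461e+5)
x + ((-1079484 - 1691658) - 1400030) = (225989 - 520*√7) + ((-1079484 - 1691658) - 1400030) = (225989 - 520*√7) + (-2771142 - 1400030) = (225989 - 520*√7) - 4171172 = -3945183 - 520*√7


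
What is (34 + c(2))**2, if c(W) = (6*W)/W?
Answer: 1600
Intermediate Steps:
c(W) = 6
(34 + c(2))**2 = (34 + 6)**2 = 40**2 = 1600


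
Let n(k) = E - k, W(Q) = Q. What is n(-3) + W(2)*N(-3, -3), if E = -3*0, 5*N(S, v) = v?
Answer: 9/5 ≈ 1.8000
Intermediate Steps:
N(S, v) = v/5
E = 0
n(k) = -k (n(k) = 0 - k = -k)
n(-3) + W(2)*N(-3, -3) = -1*(-3) + 2*((⅕)*(-3)) = 3 + 2*(-⅗) = 3 - 6/5 = 9/5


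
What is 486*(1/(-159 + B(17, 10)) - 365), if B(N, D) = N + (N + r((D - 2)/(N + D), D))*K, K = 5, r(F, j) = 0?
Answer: -3370572/19 ≈ -1.7740e+5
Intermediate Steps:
B(N, D) = 6*N (B(N, D) = N + (N + 0)*5 = N + N*5 = N + 5*N = 6*N)
486*(1/(-159 + B(17, 10)) - 365) = 486*(1/(-159 + 6*17) - 365) = 486*(1/(-159 + 102) - 365) = 486*(1/(-57) - 365) = 486*(-1/57 - 365) = 486*(-20806/57) = -3370572/19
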